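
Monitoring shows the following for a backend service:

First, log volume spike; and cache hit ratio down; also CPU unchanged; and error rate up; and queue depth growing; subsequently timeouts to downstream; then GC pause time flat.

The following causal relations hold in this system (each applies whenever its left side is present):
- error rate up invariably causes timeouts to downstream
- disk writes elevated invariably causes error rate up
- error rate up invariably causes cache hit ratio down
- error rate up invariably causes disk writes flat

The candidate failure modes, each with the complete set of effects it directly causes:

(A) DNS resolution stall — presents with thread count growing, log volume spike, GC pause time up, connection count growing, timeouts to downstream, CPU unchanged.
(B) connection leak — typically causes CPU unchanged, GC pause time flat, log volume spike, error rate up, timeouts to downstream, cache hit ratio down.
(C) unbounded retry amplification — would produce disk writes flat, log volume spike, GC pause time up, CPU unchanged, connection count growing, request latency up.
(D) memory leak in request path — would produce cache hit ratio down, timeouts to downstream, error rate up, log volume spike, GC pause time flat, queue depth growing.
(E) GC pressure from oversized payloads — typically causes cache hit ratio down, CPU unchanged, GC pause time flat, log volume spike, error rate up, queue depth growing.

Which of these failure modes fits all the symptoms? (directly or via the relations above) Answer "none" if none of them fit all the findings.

E

Checking each candidate against the observations:
(A) DNS resolution stall — fails on cache hit ratio down, error rate up, queue depth growing, GC pause time flat (predicts GC pause time up, not GC pause time flat)
(B) connection leak — does not account for queue depth growing
(C) unbounded retry amplification — log volume spike +; cache hit ratio down -; CPU unchanged +; error rate up -; queue depth growing -; timeouts to downstream -; GC pause time flat -
(D) memory leak in request path — log volume spike +; cache hit ratio down +; CPU unchanged -; error rate up +; queue depth growing +; timeouts to downstream +; GC pause time flat +
(E) GC pressure from oversized payloads — log volume spike +; cache hit ratio down +; CPU unchanged +; error rate up +; queue depth growing +; timeouts to downstream + (by error rate up → timeouts to downstream); GC pause time flat +
Only (E) is consistent with every observation.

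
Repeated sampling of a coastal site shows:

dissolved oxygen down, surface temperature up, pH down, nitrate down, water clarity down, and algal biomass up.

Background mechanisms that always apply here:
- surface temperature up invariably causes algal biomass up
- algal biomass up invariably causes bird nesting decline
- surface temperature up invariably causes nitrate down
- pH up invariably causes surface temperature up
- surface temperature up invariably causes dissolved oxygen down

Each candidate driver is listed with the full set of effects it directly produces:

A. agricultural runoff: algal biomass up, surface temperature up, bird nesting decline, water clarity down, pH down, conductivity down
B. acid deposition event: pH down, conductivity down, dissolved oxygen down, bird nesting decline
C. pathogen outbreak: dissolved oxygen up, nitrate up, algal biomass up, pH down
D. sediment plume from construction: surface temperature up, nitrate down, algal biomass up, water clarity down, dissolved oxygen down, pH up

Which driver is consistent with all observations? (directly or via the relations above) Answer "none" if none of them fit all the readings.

Per-candidate check:
(A) agricultural runoff — accounts for every observation (dissolved oxygen down via surface temperature up → dissolved oxygen down)
(B) acid deposition event — dissolved oxygen down yes; surface temperature up NO; pH down yes; nitrate down NO; water clarity down NO; algal biomass up NO
(C) pathogen outbreak — dissolved oxygen down NO; surface temperature up NO; pH down yes; nitrate down NO; water clarity down NO; algal biomass up yes
(D) sediment plume from construction — dissolved oxygen down yes; surface temperature up yes; pH down NO; nitrate down yes; water clarity down yes; algal biomass up yes
(A) is the only candidate with no mismatches.

A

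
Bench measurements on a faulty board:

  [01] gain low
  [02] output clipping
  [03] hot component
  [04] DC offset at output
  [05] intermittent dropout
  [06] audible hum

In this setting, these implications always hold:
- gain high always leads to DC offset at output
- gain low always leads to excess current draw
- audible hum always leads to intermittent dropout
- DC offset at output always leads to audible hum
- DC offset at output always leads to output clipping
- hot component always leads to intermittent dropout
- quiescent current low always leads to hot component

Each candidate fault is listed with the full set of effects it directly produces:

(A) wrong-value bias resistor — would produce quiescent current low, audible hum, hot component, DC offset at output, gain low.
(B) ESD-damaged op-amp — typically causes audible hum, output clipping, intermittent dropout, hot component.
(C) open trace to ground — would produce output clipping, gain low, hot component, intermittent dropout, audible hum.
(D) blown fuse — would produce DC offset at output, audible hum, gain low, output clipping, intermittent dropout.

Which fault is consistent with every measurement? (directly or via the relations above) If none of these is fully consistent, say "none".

A

Checking each candidate against the observations:
(A) wrong-value bias resistor — gain low match; output clipping match (by DC offset at output → output clipping); hot component match; DC offset at output match; intermittent dropout match (by audible hum → intermittent dropout); audible hum match
(B) ESD-damaged op-amp — does not account for gain low, DC offset at output
(C) open trace to ground — does not account for DC offset at output
(D) blown fuse — does not account for hot component
(A) is the only candidate with no mismatches.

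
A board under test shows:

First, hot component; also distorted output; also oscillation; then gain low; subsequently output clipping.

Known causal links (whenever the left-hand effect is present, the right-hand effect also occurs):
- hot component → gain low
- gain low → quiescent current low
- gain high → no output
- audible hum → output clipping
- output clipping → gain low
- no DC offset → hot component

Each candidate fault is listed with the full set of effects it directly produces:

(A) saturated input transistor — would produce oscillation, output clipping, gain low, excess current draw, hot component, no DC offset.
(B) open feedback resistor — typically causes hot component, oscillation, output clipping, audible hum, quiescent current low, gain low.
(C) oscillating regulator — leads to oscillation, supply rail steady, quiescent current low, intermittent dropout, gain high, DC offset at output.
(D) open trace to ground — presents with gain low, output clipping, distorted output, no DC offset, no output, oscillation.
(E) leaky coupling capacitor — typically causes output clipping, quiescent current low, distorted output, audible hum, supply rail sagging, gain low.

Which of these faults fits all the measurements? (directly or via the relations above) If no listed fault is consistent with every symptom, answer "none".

D

Checking each candidate against the observations:
(A) saturated input transistor — hot component match; distorted output miss; oscillation match; gain low match; output clipping match
(B) open feedback resistor — does not account for distorted output
(C) oscillating regulator — fails on hot component, distorted output, gain low, output clipping (predicts gain high, not gain low)
(D) open trace to ground — hot component match (via no DC offset → hot component); distorted output match; oscillation match; gain low match; output clipping match
(E) leaky coupling capacitor — does not account for hot component, oscillation
(D) alone accounts for all the evidence.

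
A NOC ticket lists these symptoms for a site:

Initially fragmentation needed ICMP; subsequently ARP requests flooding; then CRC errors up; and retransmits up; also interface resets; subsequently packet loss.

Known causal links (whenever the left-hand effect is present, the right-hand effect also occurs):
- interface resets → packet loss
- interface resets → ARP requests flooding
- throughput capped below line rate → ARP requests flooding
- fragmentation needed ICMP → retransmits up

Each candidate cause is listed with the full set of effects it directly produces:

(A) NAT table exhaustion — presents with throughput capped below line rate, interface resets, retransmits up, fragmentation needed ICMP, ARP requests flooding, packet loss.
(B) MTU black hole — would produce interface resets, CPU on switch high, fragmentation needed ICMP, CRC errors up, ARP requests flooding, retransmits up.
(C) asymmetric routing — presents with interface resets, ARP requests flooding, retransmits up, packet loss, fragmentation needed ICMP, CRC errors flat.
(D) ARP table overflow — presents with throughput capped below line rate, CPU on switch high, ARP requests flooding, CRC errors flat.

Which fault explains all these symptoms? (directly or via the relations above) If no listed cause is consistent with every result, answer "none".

For each candidate, compare predicted effects to what was observed:
(A) NAT table exhaustion — fragmentation needed ICMP +; ARP requests flooding +; CRC errors up -; retransmits up +; interface resets +; packet loss +
(B) MTU black hole — accounts for every observation (packet loss via interface resets → packet loss)
(C) asymmetric routing — fails on CRC errors up (predicts CRC errors flat, not CRC errors up)
(D) ARP table overflow — fragmentation needed ICMP -; ARP requests flooding +; CRC errors up -; retransmits up -; interface resets -; packet loss -
Only (B) is consistent with every observation.

B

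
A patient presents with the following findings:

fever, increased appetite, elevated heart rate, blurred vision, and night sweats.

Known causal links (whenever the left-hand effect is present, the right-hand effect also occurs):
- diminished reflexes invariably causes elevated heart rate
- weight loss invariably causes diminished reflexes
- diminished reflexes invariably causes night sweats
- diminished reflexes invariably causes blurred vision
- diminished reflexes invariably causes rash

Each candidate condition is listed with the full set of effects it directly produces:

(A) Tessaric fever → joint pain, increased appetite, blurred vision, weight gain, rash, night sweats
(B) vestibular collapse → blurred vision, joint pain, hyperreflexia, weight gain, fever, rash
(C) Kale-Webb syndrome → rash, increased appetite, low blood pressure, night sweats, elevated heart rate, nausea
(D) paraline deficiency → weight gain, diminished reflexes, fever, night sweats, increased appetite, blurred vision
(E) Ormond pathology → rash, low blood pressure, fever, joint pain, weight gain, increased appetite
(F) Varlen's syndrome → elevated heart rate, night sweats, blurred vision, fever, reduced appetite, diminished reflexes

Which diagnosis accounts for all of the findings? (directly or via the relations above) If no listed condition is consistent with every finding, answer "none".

D

Testing each hypothesis:
(A) Tessaric fever — does not account for fever, elevated heart rate
(B) vestibular collapse — does not account for increased appetite, elevated heart rate, night sweats
(C) Kale-Webb syndrome — does not account for fever, blurred vision
(D) paraline deficiency — accounts for every observation (elevated heart rate via diminished reflexes → elevated heart rate)
(E) Ormond pathology — does not account for elevated heart rate, blurred vision, night sweats
(F) Varlen's syndrome — fever ✓; increased appetite ✗; elevated heart rate ✓; blurred vision ✓; night sweats ✓
(D) is the only candidate with no mismatches.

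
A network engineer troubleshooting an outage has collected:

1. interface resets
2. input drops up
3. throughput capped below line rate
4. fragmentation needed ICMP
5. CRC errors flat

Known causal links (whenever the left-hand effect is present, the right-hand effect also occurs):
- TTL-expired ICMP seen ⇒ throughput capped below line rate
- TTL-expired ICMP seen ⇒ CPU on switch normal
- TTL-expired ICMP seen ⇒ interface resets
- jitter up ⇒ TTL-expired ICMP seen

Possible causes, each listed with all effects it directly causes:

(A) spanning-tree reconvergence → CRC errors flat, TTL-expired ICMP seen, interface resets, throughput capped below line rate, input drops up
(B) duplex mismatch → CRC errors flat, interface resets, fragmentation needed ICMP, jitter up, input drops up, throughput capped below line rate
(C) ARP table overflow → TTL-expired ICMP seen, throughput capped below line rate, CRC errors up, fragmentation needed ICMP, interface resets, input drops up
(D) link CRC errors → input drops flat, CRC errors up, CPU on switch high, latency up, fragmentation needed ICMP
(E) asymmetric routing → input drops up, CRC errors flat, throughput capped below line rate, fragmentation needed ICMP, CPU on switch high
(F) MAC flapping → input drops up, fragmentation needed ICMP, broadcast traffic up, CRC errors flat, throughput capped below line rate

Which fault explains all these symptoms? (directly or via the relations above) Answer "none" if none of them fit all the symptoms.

Testing each hypothesis:
(A) spanning-tree reconvergence — interface resets match; input drops up match; throughput capped below line rate match; fragmentation needed ICMP miss; CRC errors flat match
(B) duplex mismatch — accounts for every observation
(C) ARP table overflow — interface resets match; input drops up match; throughput capped below line rate match; fragmentation needed ICMP match; CRC errors flat miss
(D) link CRC errors — interface resets miss; input drops up miss; throughput capped below line rate miss; fragmentation needed ICMP match; CRC errors flat miss
(E) asymmetric routing — interface resets miss; input drops up match; throughput capped below line rate match; fragmentation needed ICMP match; CRC errors flat match
(F) MAC flapping — does not account for interface resets
Only (B) is consistent with every observation.

B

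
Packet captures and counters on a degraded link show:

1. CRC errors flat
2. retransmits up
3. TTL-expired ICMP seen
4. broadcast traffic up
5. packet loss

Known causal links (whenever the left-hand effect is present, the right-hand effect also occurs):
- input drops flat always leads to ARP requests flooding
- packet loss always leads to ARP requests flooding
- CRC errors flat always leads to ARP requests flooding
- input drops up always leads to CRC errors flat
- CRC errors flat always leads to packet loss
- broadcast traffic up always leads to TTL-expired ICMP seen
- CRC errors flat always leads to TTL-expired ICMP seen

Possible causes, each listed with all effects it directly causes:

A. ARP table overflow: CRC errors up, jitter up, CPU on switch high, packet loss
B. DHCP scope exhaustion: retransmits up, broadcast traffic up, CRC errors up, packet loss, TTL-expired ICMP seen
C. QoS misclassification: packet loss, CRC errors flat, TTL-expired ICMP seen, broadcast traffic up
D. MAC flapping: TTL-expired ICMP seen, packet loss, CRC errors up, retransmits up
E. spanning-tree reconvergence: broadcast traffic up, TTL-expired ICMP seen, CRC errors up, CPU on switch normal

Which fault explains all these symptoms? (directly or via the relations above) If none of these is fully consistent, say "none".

none

For each candidate, compare predicted effects to what was observed:
(A) ARP table overflow — fails on CRC errors flat, retransmits up, TTL-expired ICMP seen, broadcast traffic up (predicts CRC errors up, not CRC errors flat)
(B) DHCP scope exhaustion — fails on CRC errors flat (predicts CRC errors up, not CRC errors flat)
(C) QoS misclassification — CRC errors flat ✓; retransmits up ✗; TTL-expired ICMP seen ✓; broadcast traffic up ✓; packet loss ✓
(D) MAC flapping — fails on CRC errors flat, broadcast traffic up (predicts CRC errors up, not CRC errors flat)
(E) spanning-tree reconvergence — fails on CRC errors flat, retransmits up, packet loss (predicts CRC errors up, not CRC errors flat)
No candidate is consistent with all observations.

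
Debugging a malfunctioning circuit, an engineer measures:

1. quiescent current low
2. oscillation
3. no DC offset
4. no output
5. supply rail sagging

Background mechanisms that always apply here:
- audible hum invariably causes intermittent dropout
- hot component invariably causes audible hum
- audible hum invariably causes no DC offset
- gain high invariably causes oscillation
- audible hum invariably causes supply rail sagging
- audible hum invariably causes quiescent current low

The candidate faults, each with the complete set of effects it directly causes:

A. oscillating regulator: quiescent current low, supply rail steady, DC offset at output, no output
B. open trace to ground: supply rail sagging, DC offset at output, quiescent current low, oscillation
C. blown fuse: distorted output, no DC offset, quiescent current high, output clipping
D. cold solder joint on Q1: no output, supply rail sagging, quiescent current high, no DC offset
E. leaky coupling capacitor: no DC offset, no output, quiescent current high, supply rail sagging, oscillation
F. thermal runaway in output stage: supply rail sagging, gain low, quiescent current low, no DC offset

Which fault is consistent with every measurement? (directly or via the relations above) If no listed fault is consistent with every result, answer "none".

none

Per-candidate check:
(A) oscillating regulator — fails on oscillation, no DC offset, supply rail sagging (predicts DC offset at output, not no DC offset; predicts supply rail steady, not supply rail sagging)
(B) open trace to ground — quiescent current low match; oscillation match; no DC offset miss; no output miss; supply rail sagging match
(C) blown fuse — quiescent current low miss; oscillation miss; no DC offset match; no output miss; supply rail sagging miss
(D) cold solder joint on Q1 — quiescent current low miss; oscillation miss; no DC offset match; no output match; supply rail sagging match
(E) leaky coupling capacitor — quiescent current low miss; oscillation match; no DC offset match; no output match; supply rail sagging match
(F) thermal runaway in output stage — quiescent current low match; oscillation miss; no DC offset match; no output miss; supply rail sagging match
No candidate is consistent with all observations.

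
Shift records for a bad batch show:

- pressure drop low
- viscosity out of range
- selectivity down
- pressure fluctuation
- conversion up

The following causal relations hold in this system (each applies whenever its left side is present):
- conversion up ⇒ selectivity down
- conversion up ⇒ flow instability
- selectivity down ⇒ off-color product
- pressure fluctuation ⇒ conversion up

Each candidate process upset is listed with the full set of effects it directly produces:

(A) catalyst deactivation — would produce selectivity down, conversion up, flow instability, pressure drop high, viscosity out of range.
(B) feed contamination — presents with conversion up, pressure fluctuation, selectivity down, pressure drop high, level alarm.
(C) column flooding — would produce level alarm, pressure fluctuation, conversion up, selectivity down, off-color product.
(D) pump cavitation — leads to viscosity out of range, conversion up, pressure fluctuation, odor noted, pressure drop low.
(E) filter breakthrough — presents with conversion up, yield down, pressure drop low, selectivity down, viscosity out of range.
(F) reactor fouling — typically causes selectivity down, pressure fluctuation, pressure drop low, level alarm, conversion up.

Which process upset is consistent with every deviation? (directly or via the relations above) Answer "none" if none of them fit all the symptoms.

D

Checking each candidate against the observations:
(A) catalyst deactivation — pressure drop low -; viscosity out of range +; selectivity down +; pressure fluctuation -; conversion up +
(B) feed contamination — pressure drop low -; viscosity out of range -; selectivity down +; pressure fluctuation +; conversion up +
(C) column flooding — pressure drop low -; viscosity out of range -; selectivity down +; pressure fluctuation +; conversion up +
(D) pump cavitation — pressure drop low +; viscosity out of range +; selectivity down + (through conversion up → selectivity down); pressure fluctuation +; conversion up +
(E) filter breakthrough — does not account for pressure fluctuation
(F) reactor fouling — does not account for viscosity out of range
(D) alone accounts for all the evidence.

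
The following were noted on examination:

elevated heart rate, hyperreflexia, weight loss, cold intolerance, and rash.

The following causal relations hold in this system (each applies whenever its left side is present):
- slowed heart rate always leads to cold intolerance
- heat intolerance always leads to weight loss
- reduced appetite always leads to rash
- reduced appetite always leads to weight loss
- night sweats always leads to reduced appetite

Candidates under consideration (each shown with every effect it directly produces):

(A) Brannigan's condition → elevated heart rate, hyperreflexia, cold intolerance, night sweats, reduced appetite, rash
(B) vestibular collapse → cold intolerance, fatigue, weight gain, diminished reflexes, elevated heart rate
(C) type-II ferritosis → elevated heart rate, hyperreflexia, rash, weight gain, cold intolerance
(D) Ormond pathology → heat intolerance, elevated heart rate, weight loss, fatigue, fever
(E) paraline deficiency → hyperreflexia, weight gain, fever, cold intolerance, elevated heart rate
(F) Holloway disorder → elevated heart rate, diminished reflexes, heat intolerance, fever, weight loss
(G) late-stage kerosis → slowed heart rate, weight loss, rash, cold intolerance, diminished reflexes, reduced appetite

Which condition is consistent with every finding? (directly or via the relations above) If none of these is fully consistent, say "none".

A

Per-candidate check:
(A) Brannigan's condition — elevated heart rate +; hyperreflexia +; weight loss + (via reduced appetite → weight loss); cold intolerance +; rash +
(B) vestibular collapse — elevated heart rate +; hyperreflexia -; weight loss -; cold intolerance +; rash -
(C) type-II ferritosis — elevated heart rate +; hyperreflexia +; weight loss -; cold intolerance +; rash +
(D) Ormond pathology — elevated heart rate +; hyperreflexia -; weight loss +; cold intolerance -; rash -
(E) paraline deficiency — elevated heart rate +; hyperreflexia +; weight loss -; cold intolerance +; rash -
(F) Holloway disorder — elevated heart rate +; hyperreflexia -; weight loss +; cold intolerance -; rash -
(G) late-stage kerosis — fails on elevated heart rate, hyperreflexia (predicts slowed heart rate, not elevated heart rate; predicts diminished reflexes, not hyperreflexia)
Only (A) is consistent with every observation.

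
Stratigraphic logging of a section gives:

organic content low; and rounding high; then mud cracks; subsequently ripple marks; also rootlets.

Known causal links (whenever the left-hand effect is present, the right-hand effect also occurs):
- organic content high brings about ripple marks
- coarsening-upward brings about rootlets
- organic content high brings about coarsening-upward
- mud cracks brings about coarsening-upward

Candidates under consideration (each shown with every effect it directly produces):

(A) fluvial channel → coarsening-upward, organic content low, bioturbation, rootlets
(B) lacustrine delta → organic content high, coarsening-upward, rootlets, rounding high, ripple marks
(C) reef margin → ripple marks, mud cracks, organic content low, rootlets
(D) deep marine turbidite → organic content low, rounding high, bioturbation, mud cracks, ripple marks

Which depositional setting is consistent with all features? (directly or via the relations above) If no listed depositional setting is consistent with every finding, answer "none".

D

Per-candidate check:
(A) fluvial channel — organic content low +; rounding high -; mud cracks -; ripple marks -; rootlets +
(B) lacustrine delta — organic content low -; rounding high +; mud cracks -; ripple marks +; rootlets +
(C) reef margin — does not account for rounding high
(D) deep marine turbidite — organic content low +; rounding high +; mud cracks +; ripple marks +; rootlets + (via mud cracks → coarsening-upward → rootlets)
Only (D) is consistent with every observation.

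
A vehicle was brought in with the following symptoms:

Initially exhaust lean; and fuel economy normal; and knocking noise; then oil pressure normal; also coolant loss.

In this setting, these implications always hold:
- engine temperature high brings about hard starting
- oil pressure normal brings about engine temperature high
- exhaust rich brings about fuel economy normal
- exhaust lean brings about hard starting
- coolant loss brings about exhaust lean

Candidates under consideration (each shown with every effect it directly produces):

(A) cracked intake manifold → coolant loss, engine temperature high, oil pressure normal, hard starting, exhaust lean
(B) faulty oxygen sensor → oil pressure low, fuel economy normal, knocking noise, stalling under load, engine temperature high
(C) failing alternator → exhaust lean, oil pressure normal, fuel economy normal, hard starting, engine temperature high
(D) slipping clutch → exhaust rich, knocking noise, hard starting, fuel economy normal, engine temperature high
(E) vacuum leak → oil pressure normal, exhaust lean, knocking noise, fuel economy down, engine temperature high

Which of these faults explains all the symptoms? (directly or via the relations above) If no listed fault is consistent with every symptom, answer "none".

none

Per-candidate check:
(A) cracked intake manifold — exhaust lean ✓; fuel economy normal ✗; knocking noise ✗; oil pressure normal ✓; coolant loss ✓
(B) faulty oxygen sensor — exhaust lean ✗; fuel economy normal ✓; knocking noise ✓; oil pressure normal ✗; coolant loss ✗
(C) failing alternator — does not account for knocking noise, coolant loss
(D) slipping clutch — fails on exhaust lean, oil pressure normal, coolant loss (predicts exhaust rich, not exhaust lean)
(E) vacuum leak — fails on fuel economy normal, coolant loss (predicts fuel economy down, not fuel economy normal)
None of the listed candidates fits everything.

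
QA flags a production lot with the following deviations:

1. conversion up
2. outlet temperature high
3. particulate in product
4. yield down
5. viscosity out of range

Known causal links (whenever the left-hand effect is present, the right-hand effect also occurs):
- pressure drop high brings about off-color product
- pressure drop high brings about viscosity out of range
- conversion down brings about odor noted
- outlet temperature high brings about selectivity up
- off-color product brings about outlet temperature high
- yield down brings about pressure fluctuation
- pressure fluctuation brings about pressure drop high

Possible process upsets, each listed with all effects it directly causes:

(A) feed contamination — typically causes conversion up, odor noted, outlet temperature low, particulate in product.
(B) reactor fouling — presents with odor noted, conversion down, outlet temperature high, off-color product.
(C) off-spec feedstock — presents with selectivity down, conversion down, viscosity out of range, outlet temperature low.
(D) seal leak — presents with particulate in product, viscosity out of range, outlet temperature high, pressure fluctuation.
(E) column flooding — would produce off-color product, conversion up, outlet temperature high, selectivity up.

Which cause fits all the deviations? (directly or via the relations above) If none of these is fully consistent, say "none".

none

Testing each hypothesis:
(A) feed contamination — fails on outlet temperature high, yield down, viscosity out of range (predicts outlet temperature low, not outlet temperature high)
(B) reactor fouling — fails on conversion up, particulate in product, yield down, viscosity out of range (predicts conversion down, not conversion up)
(C) off-spec feedstock — conversion up ✗; outlet temperature high ✗; particulate in product ✗; yield down ✗; viscosity out of range ✓
(D) seal leak — does not account for conversion up, yield down
(E) column flooding — conversion up ✓; outlet temperature high ✓; particulate in product ✗; yield down ✗; viscosity out of range ✗
No candidate is consistent with all observations.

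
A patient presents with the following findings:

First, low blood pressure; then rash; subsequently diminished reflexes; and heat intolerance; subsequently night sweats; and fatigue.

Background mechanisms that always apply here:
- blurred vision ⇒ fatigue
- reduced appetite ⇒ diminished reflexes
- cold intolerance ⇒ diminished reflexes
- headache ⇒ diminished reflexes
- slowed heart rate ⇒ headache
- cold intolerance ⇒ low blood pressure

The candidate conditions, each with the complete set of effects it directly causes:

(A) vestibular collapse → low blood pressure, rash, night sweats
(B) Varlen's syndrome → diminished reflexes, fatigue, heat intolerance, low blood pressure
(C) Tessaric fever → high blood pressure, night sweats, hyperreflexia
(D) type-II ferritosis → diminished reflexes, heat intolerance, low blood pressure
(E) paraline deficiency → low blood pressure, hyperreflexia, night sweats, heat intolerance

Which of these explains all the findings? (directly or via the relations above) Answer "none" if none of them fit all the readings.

none

Testing each hypothesis:
(A) vestibular collapse — low blood pressure +; rash +; diminished reflexes -; heat intolerance -; night sweats +; fatigue -
(B) Varlen's syndrome — does not account for rash, night sweats
(C) Tessaric fever — fails on low blood pressure, rash, diminished reflexes, heat intolerance, fatigue (predicts high blood pressure, not low blood pressure; predicts hyperreflexia, not diminished reflexes)
(D) type-II ferritosis — does not account for rash, night sweats, fatigue
(E) paraline deficiency — fails on rash, diminished reflexes, fatigue (predicts hyperreflexia, not diminished reflexes)
Every candidate fails on at least one observation.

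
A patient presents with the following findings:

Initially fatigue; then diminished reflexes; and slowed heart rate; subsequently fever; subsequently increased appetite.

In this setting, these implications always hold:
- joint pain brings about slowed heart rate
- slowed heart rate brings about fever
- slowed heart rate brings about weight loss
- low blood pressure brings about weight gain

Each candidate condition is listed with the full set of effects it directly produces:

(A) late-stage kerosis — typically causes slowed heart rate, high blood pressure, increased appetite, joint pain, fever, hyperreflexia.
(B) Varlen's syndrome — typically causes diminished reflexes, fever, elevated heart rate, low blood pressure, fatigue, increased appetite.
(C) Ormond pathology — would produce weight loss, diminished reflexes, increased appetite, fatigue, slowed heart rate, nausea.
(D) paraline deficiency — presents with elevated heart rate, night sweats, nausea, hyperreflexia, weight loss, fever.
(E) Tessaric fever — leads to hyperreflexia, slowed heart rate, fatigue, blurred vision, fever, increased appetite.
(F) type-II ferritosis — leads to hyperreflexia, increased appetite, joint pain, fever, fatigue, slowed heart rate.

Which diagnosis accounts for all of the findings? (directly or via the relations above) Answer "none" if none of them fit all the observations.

For each candidate, compare predicted effects to what was observed:
(A) late-stage kerosis — fatigue -; diminished reflexes -; slowed heart rate +; fever +; increased appetite +
(B) Varlen's syndrome — fatigue +; diminished reflexes +; slowed heart rate -; fever +; increased appetite +
(C) Ormond pathology — fatigue +; diminished reflexes +; slowed heart rate +; fever + (by slowed heart rate → fever); increased appetite +
(D) paraline deficiency — fails on fatigue, diminished reflexes, slowed heart rate, increased appetite (predicts hyperreflexia, not diminished reflexes; predicts elevated heart rate, not slowed heart rate)
(E) Tessaric fever — fails on diminished reflexes (predicts hyperreflexia, not diminished reflexes)
(F) type-II ferritosis — fails on diminished reflexes (predicts hyperreflexia, not diminished reflexes)
(C) alone accounts for all the evidence.

C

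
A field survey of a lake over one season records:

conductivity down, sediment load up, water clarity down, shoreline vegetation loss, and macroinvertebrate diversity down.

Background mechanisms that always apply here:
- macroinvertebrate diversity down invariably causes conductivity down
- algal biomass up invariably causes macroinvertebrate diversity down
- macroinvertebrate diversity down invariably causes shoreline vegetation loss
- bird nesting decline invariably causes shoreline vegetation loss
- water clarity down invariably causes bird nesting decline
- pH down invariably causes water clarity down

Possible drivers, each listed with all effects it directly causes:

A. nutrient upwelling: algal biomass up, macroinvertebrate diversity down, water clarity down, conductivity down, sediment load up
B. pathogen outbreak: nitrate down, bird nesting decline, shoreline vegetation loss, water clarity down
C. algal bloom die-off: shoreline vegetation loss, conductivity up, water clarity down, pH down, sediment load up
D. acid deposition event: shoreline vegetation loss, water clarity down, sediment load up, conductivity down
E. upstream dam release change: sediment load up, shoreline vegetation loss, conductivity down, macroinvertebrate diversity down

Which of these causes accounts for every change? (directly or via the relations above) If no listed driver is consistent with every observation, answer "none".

Testing each hypothesis:
(A) nutrient upwelling — accounts for every observation (shoreline vegetation loss through macroinvertebrate diversity down → shoreline vegetation loss)
(B) pathogen outbreak — does not account for conductivity down, sediment load up, macroinvertebrate diversity down
(C) algal bloom die-off — conductivity down NO; sediment load up yes; water clarity down yes; shoreline vegetation loss yes; macroinvertebrate diversity down NO
(D) acid deposition event — does not account for macroinvertebrate diversity down
(E) upstream dam release change — does not account for water clarity down
Only (A) is consistent with every observation.

A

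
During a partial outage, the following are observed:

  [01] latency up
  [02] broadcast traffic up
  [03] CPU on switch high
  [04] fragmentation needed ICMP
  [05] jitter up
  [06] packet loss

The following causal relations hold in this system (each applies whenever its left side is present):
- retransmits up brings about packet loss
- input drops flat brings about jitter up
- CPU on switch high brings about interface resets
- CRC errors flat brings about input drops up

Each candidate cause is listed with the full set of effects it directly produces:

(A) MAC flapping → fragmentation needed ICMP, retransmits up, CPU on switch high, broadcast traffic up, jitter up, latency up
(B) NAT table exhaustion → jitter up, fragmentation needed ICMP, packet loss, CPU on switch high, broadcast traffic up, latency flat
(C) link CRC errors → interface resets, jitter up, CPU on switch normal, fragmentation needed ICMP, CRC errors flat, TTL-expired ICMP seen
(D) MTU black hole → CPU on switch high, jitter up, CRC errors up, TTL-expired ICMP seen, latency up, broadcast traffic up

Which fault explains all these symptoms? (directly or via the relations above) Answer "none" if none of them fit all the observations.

Testing each hypothesis:
(A) MAC flapping — latency up yes; broadcast traffic up yes; CPU on switch high yes; fragmentation needed ICMP yes; jitter up yes; packet loss yes (via retransmits up → packet loss)
(B) NAT table exhaustion — fails on latency up (predicts latency flat, not latency up)
(C) link CRC errors — latency up NO; broadcast traffic up NO; CPU on switch high NO; fragmentation needed ICMP yes; jitter up yes; packet loss NO
(D) MTU black hole — latency up yes; broadcast traffic up yes; CPU on switch high yes; fragmentation needed ICMP NO; jitter up yes; packet loss NO
(A) alone accounts for all the evidence.

A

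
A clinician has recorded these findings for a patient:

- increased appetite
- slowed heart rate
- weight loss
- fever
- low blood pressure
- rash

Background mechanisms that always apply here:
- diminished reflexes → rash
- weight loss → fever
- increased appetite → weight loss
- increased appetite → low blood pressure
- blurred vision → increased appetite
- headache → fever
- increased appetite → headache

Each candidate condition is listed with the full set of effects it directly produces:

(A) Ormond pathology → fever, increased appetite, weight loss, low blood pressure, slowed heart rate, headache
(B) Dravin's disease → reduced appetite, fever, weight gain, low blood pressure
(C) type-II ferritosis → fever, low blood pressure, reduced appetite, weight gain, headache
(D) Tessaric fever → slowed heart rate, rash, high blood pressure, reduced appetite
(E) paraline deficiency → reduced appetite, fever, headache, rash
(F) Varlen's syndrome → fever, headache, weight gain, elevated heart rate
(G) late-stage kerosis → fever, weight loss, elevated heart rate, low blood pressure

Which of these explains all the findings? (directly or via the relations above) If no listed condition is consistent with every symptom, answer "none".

none

Per-candidate check:
(A) Ormond pathology — does not account for rash
(B) Dravin's disease — increased appetite -; slowed heart rate -; weight loss -; fever +; low blood pressure +; rash -
(C) type-II ferritosis — increased appetite -; slowed heart rate -; weight loss -; fever +; low blood pressure +; rash -
(D) Tessaric fever — increased appetite -; slowed heart rate +; weight loss -; fever -; low blood pressure -; rash +
(E) paraline deficiency — increased appetite -; slowed heart rate -; weight loss -; fever +; low blood pressure -; rash +
(F) Varlen's syndrome — increased appetite -; slowed heart rate -; weight loss -; fever +; low blood pressure -; rash -
(G) late-stage kerosis — increased appetite -; slowed heart rate -; weight loss +; fever +; low blood pressure +; rash -
No candidate is consistent with all observations.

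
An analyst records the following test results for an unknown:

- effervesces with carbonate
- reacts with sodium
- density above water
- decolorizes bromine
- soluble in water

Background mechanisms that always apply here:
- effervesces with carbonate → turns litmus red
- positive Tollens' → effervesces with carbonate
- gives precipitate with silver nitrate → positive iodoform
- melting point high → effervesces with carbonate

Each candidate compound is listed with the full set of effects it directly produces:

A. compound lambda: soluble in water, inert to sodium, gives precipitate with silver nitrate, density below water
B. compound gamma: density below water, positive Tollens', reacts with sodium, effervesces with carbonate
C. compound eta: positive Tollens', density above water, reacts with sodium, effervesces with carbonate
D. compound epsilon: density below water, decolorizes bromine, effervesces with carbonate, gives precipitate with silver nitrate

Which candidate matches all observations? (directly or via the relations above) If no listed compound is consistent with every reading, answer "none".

none

For each candidate, compare predicted effects to what was observed:
(A) compound lambda — fails on effervesces with carbonate, reacts with sodium, density above water, decolorizes bromine (predicts inert to sodium, not reacts with sodium; predicts density below water, not density above water)
(B) compound gamma — effervesces with carbonate yes; reacts with sodium yes; density above water NO; decolorizes bromine NO; soluble in water NO
(C) compound eta — effervesces with carbonate yes; reacts with sodium yes; density above water yes; decolorizes bromine NO; soluble in water NO
(D) compound epsilon — fails on reacts with sodium, density above water, soluble in water (predicts density below water, not density above water)
Every candidate fails on at least one observation.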